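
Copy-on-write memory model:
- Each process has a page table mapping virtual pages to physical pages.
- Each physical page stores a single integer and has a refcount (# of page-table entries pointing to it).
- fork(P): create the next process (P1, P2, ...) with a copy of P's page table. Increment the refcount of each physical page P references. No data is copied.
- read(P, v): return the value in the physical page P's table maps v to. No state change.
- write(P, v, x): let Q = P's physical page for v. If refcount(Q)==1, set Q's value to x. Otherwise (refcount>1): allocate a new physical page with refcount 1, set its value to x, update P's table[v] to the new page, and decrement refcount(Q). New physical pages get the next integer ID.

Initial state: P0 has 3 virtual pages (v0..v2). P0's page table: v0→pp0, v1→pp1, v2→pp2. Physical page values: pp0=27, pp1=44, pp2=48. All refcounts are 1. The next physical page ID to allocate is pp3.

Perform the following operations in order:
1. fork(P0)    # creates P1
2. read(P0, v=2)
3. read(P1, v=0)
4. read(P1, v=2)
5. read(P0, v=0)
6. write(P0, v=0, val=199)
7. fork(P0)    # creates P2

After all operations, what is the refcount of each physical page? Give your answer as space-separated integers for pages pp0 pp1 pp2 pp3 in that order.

Op 1: fork(P0) -> P1. 3 ppages; refcounts: pp0:2 pp1:2 pp2:2
Op 2: read(P0, v2) -> 48. No state change.
Op 3: read(P1, v0) -> 27. No state change.
Op 4: read(P1, v2) -> 48. No state change.
Op 5: read(P0, v0) -> 27. No state change.
Op 6: write(P0, v0, 199). refcount(pp0)=2>1 -> COPY to pp3. 4 ppages; refcounts: pp0:1 pp1:2 pp2:2 pp3:1
Op 7: fork(P0) -> P2. 4 ppages; refcounts: pp0:1 pp1:3 pp2:3 pp3:2

Answer: 1 3 3 2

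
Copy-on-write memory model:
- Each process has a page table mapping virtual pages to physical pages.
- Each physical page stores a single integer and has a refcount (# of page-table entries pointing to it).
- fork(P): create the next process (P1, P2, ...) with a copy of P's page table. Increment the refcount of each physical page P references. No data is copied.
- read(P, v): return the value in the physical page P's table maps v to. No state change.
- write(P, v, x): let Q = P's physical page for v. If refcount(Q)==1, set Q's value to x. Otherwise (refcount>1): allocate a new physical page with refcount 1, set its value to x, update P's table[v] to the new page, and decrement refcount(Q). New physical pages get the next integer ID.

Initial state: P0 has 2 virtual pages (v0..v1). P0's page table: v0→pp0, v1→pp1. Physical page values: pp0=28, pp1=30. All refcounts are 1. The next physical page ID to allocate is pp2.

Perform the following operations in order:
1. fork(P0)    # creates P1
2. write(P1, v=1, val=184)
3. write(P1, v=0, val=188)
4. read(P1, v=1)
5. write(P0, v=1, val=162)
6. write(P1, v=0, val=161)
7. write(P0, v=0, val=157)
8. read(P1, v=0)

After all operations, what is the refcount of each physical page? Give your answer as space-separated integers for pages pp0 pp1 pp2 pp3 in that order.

Op 1: fork(P0) -> P1. 2 ppages; refcounts: pp0:2 pp1:2
Op 2: write(P1, v1, 184). refcount(pp1)=2>1 -> COPY to pp2. 3 ppages; refcounts: pp0:2 pp1:1 pp2:1
Op 3: write(P1, v0, 188). refcount(pp0)=2>1 -> COPY to pp3. 4 ppages; refcounts: pp0:1 pp1:1 pp2:1 pp3:1
Op 4: read(P1, v1) -> 184. No state change.
Op 5: write(P0, v1, 162). refcount(pp1)=1 -> write in place. 4 ppages; refcounts: pp0:1 pp1:1 pp2:1 pp3:1
Op 6: write(P1, v0, 161). refcount(pp3)=1 -> write in place. 4 ppages; refcounts: pp0:1 pp1:1 pp2:1 pp3:1
Op 7: write(P0, v0, 157). refcount(pp0)=1 -> write in place. 4 ppages; refcounts: pp0:1 pp1:1 pp2:1 pp3:1
Op 8: read(P1, v0) -> 161. No state change.

Answer: 1 1 1 1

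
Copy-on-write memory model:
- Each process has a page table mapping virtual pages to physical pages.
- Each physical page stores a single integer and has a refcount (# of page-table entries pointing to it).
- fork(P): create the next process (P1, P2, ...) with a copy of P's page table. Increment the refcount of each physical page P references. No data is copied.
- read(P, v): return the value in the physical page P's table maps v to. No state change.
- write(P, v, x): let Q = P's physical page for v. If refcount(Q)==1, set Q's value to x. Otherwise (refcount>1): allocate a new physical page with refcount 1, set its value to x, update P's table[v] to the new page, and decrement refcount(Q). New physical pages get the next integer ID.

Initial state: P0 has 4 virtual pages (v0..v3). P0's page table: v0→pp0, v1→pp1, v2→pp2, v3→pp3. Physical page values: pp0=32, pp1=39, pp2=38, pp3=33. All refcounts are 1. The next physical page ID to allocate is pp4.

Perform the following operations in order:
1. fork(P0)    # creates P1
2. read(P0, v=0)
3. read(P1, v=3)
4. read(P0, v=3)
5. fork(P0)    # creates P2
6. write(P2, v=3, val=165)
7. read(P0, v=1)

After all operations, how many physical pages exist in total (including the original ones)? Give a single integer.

Answer: 5

Derivation:
Op 1: fork(P0) -> P1. 4 ppages; refcounts: pp0:2 pp1:2 pp2:2 pp3:2
Op 2: read(P0, v0) -> 32. No state change.
Op 3: read(P1, v3) -> 33. No state change.
Op 4: read(P0, v3) -> 33. No state change.
Op 5: fork(P0) -> P2. 4 ppages; refcounts: pp0:3 pp1:3 pp2:3 pp3:3
Op 6: write(P2, v3, 165). refcount(pp3)=3>1 -> COPY to pp4. 5 ppages; refcounts: pp0:3 pp1:3 pp2:3 pp3:2 pp4:1
Op 7: read(P0, v1) -> 39. No state change.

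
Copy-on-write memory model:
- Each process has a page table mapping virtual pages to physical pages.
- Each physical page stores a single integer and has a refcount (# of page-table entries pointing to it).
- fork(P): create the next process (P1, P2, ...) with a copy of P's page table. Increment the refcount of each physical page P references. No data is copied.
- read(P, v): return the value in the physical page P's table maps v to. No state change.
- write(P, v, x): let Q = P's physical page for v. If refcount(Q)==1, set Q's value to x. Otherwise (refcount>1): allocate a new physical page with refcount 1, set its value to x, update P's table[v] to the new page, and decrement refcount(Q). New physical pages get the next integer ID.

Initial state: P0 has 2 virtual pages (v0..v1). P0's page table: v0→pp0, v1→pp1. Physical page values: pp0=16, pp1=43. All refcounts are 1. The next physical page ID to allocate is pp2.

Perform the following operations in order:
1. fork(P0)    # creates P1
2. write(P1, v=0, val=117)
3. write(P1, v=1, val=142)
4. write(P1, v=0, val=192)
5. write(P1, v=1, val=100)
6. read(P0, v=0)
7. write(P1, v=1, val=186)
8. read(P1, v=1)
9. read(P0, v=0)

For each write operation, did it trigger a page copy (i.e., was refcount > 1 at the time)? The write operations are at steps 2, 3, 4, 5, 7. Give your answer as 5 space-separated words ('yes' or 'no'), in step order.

Op 1: fork(P0) -> P1. 2 ppages; refcounts: pp0:2 pp1:2
Op 2: write(P1, v0, 117). refcount(pp0)=2>1 -> COPY to pp2. 3 ppages; refcounts: pp0:1 pp1:2 pp2:1
Op 3: write(P1, v1, 142). refcount(pp1)=2>1 -> COPY to pp3. 4 ppages; refcounts: pp0:1 pp1:1 pp2:1 pp3:1
Op 4: write(P1, v0, 192). refcount(pp2)=1 -> write in place. 4 ppages; refcounts: pp0:1 pp1:1 pp2:1 pp3:1
Op 5: write(P1, v1, 100). refcount(pp3)=1 -> write in place. 4 ppages; refcounts: pp0:1 pp1:1 pp2:1 pp3:1
Op 6: read(P0, v0) -> 16. No state change.
Op 7: write(P1, v1, 186). refcount(pp3)=1 -> write in place. 4 ppages; refcounts: pp0:1 pp1:1 pp2:1 pp3:1
Op 8: read(P1, v1) -> 186. No state change.
Op 9: read(P0, v0) -> 16. No state change.

yes yes no no no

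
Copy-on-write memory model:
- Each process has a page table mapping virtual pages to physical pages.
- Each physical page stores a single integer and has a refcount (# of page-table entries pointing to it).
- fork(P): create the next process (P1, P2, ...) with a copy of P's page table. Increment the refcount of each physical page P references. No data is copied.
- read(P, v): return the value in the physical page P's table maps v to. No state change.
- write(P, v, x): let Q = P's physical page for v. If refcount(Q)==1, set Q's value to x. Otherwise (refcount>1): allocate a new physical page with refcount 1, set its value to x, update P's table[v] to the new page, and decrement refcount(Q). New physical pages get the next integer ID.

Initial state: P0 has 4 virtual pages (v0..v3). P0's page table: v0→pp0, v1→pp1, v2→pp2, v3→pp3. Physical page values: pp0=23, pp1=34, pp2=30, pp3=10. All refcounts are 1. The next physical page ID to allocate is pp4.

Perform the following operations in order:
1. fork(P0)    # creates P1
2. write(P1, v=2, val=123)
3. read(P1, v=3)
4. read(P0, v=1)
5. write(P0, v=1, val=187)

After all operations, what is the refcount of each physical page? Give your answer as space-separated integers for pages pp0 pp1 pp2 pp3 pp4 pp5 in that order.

Op 1: fork(P0) -> P1. 4 ppages; refcounts: pp0:2 pp1:2 pp2:2 pp3:2
Op 2: write(P1, v2, 123). refcount(pp2)=2>1 -> COPY to pp4. 5 ppages; refcounts: pp0:2 pp1:2 pp2:1 pp3:2 pp4:1
Op 3: read(P1, v3) -> 10. No state change.
Op 4: read(P0, v1) -> 34. No state change.
Op 5: write(P0, v1, 187). refcount(pp1)=2>1 -> COPY to pp5. 6 ppages; refcounts: pp0:2 pp1:1 pp2:1 pp3:2 pp4:1 pp5:1

Answer: 2 1 1 2 1 1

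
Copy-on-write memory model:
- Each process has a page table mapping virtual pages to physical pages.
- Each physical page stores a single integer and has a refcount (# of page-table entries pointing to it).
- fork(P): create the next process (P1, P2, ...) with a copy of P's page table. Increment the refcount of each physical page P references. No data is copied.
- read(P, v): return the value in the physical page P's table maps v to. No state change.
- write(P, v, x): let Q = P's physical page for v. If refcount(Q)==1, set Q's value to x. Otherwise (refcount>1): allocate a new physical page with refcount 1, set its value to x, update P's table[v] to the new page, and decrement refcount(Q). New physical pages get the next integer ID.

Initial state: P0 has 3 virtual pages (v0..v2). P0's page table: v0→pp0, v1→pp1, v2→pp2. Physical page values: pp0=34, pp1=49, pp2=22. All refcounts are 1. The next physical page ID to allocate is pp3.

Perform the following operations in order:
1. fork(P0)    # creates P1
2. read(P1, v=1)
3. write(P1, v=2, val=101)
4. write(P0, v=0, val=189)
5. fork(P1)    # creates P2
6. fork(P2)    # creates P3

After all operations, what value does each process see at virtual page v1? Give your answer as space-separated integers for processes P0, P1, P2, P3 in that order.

Op 1: fork(P0) -> P1. 3 ppages; refcounts: pp0:2 pp1:2 pp2:2
Op 2: read(P1, v1) -> 49. No state change.
Op 3: write(P1, v2, 101). refcount(pp2)=2>1 -> COPY to pp3. 4 ppages; refcounts: pp0:2 pp1:2 pp2:1 pp3:1
Op 4: write(P0, v0, 189). refcount(pp0)=2>1 -> COPY to pp4. 5 ppages; refcounts: pp0:1 pp1:2 pp2:1 pp3:1 pp4:1
Op 5: fork(P1) -> P2. 5 ppages; refcounts: pp0:2 pp1:3 pp2:1 pp3:2 pp4:1
Op 6: fork(P2) -> P3. 5 ppages; refcounts: pp0:3 pp1:4 pp2:1 pp3:3 pp4:1
P0: v1 -> pp1 = 49
P1: v1 -> pp1 = 49
P2: v1 -> pp1 = 49
P3: v1 -> pp1 = 49

Answer: 49 49 49 49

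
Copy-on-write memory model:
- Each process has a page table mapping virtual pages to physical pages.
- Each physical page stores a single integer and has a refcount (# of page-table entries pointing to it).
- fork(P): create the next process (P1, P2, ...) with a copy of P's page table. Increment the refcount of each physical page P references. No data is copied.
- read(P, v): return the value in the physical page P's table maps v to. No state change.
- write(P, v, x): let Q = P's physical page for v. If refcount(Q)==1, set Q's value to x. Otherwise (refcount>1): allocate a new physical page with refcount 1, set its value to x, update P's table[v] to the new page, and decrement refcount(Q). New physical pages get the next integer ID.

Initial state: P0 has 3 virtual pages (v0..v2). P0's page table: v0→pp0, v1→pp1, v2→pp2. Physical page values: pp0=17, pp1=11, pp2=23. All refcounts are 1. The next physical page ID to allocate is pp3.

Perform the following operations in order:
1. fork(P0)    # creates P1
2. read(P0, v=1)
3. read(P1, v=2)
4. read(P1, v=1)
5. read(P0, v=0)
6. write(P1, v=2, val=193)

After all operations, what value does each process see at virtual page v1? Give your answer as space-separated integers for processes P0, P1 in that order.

Op 1: fork(P0) -> P1. 3 ppages; refcounts: pp0:2 pp1:2 pp2:2
Op 2: read(P0, v1) -> 11. No state change.
Op 3: read(P1, v2) -> 23. No state change.
Op 4: read(P1, v1) -> 11. No state change.
Op 5: read(P0, v0) -> 17. No state change.
Op 6: write(P1, v2, 193). refcount(pp2)=2>1 -> COPY to pp3. 4 ppages; refcounts: pp0:2 pp1:2 pp2:1 pp3:1
P0: v1 -> pp1 = 11
P1: v1 -> pp1 = 11

Answer: 11 11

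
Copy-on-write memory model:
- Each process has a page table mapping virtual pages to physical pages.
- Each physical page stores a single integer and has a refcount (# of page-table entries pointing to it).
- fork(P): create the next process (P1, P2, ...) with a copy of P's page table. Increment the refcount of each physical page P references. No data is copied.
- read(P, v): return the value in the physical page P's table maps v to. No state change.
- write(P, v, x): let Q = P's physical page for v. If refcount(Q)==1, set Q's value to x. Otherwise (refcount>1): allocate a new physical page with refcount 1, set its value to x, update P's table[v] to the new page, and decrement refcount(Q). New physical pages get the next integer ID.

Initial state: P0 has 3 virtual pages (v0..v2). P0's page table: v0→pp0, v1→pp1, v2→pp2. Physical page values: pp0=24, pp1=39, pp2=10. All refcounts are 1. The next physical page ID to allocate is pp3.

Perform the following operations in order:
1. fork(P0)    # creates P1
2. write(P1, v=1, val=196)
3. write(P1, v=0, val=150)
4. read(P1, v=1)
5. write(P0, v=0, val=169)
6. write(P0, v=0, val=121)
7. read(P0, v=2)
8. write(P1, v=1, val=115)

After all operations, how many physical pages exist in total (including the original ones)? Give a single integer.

Answer: 5

Derivation:
Op 1: fork(P0) -> P1. 3 ppages; refcounts: pp0:2 pp1:2 pp2:2
Op 2: write(P1, v1, 196). refcount(pp1)=2>1 -> COPY to pp3. 4 ppages; refcounts: pp0:2 pp1:1 pp2:2 pp3:1
Op 3: write(P1, v0, 150). refcount(pp0)=2>1 -> COPY to pp4. 5 ppages; refcounts: pp0:1 pp1:1 pp2:2 pp3:1 pp4:1
Op 4: read(P1, v1) -> 196. No state change.
Op 5: write(P0, v0, 169). refcount(pp0)=1 -> write in place. 5 ppages; refcounts: pp0:1 pp1:1 pp2:2 pp3:1 pp4:1
Op 6: write(P0, v0, 121). refcount(pp0)=1 -> write in place. 5 ppages; refcounts: pp0:1 pp1:1 pp2:2 pp3:1 pp4:1
Op 7: read(P0, v2) -> 10. No state change.
Op 8: write(P1, v1, 115). refcount(pp3)=1 -> write in place. 5 ppages; refcounts: pp0:1 pp1:1 pp2:2 pp3:1 pp4:1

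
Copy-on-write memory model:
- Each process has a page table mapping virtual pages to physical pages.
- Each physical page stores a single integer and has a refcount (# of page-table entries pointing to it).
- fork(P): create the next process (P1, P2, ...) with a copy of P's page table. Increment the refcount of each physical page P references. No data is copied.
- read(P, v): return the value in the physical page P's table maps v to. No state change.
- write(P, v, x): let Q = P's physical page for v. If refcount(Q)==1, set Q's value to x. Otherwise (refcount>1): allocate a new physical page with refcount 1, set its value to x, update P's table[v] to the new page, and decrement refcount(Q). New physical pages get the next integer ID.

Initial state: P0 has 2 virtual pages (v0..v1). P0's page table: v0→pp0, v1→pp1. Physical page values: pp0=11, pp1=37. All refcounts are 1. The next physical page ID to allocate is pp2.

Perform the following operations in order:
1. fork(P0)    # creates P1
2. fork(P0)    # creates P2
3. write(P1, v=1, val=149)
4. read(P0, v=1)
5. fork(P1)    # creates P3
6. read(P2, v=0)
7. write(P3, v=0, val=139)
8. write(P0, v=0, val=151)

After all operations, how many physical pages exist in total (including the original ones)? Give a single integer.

Op 1: fork(P0) -> P1. 2 ppages; refcounts: pp0:2 pp1:2
Op 2: fork(P0) -> P2. 2 ppages; refcounts: pp0:3 pp1:3
Op 3: write(P1, v1, 149). refcount(pp1)=3>1 -> COPY to pp2. 3 ppages; refcounts: pp0:3 pp1:2 pp2:1
Op 4: read(P0, v1) -> 37. No state change.
Op 5: fork(P1) -> P3. 3 ppages; refcounts: pp0:4 pp1:2 pp2:2
Op 6: read(P2, v0) -> 11. No state change.
Op 7: write(P3, v0, 139). refcount(pp0)=4>1 -> COPY to pp3. 4 ppages; refcounts: pp0:3 pp1:2 pp2:2 pp3:1
Op 8: write(P0, v0, 151). refcount(pp0)=3>1 -> COPY to pp4. 5 ppages; refcounts: pp0:2 pp1:2 pp2:2 pp3:1 pp4:1

Answer: 5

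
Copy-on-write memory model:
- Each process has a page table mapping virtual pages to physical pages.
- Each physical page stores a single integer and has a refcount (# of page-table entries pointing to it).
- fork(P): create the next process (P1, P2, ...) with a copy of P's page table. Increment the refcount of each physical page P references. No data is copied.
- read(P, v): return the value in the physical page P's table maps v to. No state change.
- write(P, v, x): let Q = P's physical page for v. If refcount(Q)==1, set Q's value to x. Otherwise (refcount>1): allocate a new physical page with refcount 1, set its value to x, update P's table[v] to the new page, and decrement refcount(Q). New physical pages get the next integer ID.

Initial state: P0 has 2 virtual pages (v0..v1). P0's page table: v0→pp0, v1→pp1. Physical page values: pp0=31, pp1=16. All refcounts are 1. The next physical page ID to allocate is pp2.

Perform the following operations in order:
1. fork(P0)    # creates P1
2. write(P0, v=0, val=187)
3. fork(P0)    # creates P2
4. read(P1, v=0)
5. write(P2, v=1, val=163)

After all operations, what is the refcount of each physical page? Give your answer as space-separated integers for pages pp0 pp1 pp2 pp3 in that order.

Answer: 1 2 2 1

Derivation:
Op 1: fork(P0) -> P1. 2 ppages; refcounts: pp0:2 pp1:2
Op 2: write(P0, v0, 187). refcount(pp0)=2>1 -> COPY to pp2. 3 ppages; refcounts: pp0:1 pp1:2 pp2:1
Op 3: fork(P0) -> P2. 3 ppages; refcounts: pp0:1 pp1:3 pp2:2
Op 4: read(P1, v0) -> 31. No state change.
Op 5: write(P2, v1, 163). refcount(pp1)=3>1 -> COPY to pp3. 4 ppages; refcounts: pp0:1 pp1:2 pp2:2 pp3:1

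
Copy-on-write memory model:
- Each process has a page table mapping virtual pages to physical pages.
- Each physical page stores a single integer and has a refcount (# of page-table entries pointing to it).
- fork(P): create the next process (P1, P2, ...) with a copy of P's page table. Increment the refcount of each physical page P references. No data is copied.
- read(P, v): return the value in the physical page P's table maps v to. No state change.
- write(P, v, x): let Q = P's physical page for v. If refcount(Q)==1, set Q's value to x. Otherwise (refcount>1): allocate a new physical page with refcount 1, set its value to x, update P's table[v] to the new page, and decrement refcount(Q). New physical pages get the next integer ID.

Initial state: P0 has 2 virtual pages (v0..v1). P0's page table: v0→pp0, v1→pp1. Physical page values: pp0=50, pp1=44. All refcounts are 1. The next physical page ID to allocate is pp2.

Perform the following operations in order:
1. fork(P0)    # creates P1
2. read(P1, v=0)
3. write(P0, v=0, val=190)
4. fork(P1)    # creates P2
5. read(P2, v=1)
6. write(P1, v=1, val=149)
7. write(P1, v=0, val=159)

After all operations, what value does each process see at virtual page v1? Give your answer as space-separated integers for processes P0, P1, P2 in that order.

Op 1: fork(P0) -> P1. 2 ppages; refcounts: pp0:2 pp1:2
Op 2: read(P1, v0) -> 50. No state change.
Op 3: write(P0, v0, 190). refcount(pp0)=2>1 -> COPY to pp2. 3 ppages; refcounts: pp0:1 pp1:2 pp2:1
Op 4: fork(P1) -> P2. 3 ppages; refcounts: pp0:2 pp1:3 pp2:1
Op 5: read(P2, v1) -> 44. No state change.
Op 6: write(P1, v1, 149). refcount(pp1)=3>1 -> COPY to pp3. 4 ppages; refcounts: pp0:2 pp1:2 pp2:1 pp3:1
Op 7: write(P1, v0, 159). refcount(pp0)=2>1 -> COPY to pp4. 5 ppages; refcounts: pp0:1 pp1:2 pp2:1 pp3:1 pp4:1
P0: v1 -> pp1 = 44
P1: v1 -> pp3 = 149
P2: v1 -> pp1 = 44

Answer: 44 149 44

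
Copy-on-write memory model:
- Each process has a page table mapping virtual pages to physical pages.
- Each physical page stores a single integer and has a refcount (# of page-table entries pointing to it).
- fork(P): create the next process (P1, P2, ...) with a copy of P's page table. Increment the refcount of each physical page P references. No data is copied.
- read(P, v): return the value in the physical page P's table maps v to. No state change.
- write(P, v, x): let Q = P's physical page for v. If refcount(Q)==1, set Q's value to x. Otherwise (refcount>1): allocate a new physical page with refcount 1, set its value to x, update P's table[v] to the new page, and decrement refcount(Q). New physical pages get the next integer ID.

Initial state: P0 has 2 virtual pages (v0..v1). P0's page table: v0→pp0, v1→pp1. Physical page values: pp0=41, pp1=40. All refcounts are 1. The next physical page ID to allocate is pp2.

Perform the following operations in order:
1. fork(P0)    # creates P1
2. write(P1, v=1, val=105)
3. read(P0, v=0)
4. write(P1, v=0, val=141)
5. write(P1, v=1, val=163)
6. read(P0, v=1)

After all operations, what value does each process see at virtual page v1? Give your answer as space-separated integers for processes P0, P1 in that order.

Answer: 40 163

Derivation:
Op 1: fork(P0) -> P1. 2 ppages; refcounts: pp0:2 pp1:2
Op 2: write(P1, v1, 105). refcount(pp1)=2>1 -> COPY to pp2. 3 ppages; refcounts: pp0:2 pp1:1 pp2:1
Op 3: read(P0, v0) -> 41. No state change.
Op 4: write(P1, v0, 141). refcount(pp0)=2>1 -> COPY to pp3. 4 ppages; refcounts: pp0:1 pp1:1 pp2:1 pp3:1
Op 5: write(P1, v1, 163). refcount(pp2)=1 -> write in place. 4 ppages; refcounts: pp0:1 pp1:1 pp2:1 pp3:1
Op 6: read(P0, v1) -> 40. No state change.
P0: v1 -> pp1 = 40
P1: v1 -> pp2 = 163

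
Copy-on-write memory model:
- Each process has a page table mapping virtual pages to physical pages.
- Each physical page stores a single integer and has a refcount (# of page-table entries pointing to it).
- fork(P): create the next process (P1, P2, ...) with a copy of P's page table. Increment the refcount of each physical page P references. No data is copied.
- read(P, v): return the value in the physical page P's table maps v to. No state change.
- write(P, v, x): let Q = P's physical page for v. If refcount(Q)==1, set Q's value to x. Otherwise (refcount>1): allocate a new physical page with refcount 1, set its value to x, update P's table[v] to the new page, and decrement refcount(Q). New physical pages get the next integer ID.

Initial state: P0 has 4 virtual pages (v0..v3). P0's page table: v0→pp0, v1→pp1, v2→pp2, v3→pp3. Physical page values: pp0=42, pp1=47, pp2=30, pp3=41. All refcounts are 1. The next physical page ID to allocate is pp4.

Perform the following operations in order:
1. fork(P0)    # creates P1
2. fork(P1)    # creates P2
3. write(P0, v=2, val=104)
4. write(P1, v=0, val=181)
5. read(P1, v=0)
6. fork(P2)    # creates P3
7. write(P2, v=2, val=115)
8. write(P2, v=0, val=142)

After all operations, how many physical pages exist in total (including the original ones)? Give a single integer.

Answer: 8

Derivation:
Op 1: fork(P0) -> P1. 4 ppages; refcounts: pp0:2 pp1:2 pp2:2 pp3:2
Op 2: fork(P1) -> P2. 4 ppages; refcounts: pp0:3 pp1:3 pp2:3 pp3:3
Op 3: write(P0, v2, 104). refcount(pp2)=3>1 -> COPY to pp4. 5 ppages; refcounts: pp0:3 pp1:3 pp2:2 pp3:3 pp4:1
Op 4: write(P1, v0, 181). refcount(pp0)=3>1 -> COPY to pp5. 6 ppages; refcounts: pp0:2 pp1:3 pp2:2 pp3:3 pp4:1 pp5:1
Op 5: read(P1, v0) -> 181. No state change.
Op 6: fork(P2) -> P3. 6 ppages; refcounts: pp0:3 pp1:4 pp2:3 pp3:4 pp4:1 pp5:1
Op 7: write(P2, v2, 115). refcount(pp2)=3>1 -> COPY to pp6. 7 ppages; refcounts: pp0:3 pp1:4 pp2:2 pp3:4 pp4:1 pp5:1 pp6:1
Op 8: write(P2, v0, 142). refcount(pp0)=3>1 -> COPY to pp7. 8 ppages; refcounts: pp0:2 pp1:4 pp2:2 pp3:4 pp4:1 pp5:1 pp6:1 pp7:1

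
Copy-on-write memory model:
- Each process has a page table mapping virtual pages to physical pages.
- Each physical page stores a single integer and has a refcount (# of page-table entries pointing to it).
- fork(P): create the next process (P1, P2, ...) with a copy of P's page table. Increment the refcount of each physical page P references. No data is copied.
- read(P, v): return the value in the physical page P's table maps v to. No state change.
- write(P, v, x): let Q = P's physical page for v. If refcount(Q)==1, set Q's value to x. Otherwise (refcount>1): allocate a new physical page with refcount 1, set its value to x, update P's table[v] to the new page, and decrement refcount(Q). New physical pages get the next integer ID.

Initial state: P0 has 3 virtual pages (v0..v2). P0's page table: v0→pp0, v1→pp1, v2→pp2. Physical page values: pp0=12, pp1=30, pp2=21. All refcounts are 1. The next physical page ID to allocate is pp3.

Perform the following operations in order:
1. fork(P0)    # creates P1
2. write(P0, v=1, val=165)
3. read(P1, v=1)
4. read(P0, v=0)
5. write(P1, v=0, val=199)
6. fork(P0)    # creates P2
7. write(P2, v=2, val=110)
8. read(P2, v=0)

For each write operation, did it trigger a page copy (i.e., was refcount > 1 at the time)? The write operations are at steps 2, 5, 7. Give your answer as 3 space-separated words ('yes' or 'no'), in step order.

Op 1: fork(P0) -> P1. 3 ppages; refcounts: pp0:2 pp1:2 pp2:2
Op 2: write(P0, v1, 165). refcount(pp1)=2>1 -> COPY to pp3. 4 ppages; refcounts: pp0:2 pp1:1 pp2:2 pp3:1
Op 3: read(P1, v1) -> 30. No state change.
Op 4: read(P0, v0) -> 12. No state change.
Op 5: write(P1, v0, 199). refcount(pp0)=2>1 -> COPY to pp4. 5 ppages; refcounts: pp0:1 pp1:1 pp2:2 pp3:1 pp4:1
Op 6: fork(P0) -> P2. 5 ppages; refcounts: pp0:2 pp1:1 pp2:3 pp3:2 pp4:1
Op 7: write(P2, v2, 110). refcount(pp2)=3>1 -> COPY to pp5. 6 ppages; refcounts: pp0:2 pp1:1 pp2:2 pp3:2 pp4:1 pp5:1
Op 8: read(P2, v0) -> 12. No state change.

yes yes yes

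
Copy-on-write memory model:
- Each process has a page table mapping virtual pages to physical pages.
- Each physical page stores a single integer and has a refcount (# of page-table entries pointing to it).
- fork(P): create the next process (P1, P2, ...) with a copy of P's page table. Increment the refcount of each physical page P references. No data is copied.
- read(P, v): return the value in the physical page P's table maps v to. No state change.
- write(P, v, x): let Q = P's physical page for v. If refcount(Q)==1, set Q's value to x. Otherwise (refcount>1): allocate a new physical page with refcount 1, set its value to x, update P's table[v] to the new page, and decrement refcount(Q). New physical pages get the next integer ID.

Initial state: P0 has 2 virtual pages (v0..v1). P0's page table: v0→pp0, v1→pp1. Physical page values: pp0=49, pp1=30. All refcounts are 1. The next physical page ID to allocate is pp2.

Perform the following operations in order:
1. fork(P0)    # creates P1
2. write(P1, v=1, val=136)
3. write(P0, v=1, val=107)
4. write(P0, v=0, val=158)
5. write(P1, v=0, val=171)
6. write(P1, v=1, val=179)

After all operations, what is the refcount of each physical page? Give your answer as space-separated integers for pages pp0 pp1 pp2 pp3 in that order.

Op 1: fork(P0) -> P1. 2 ppages; refcounts: pp0:2 pp1:2
Op 2: write(P1, v1, 136). refcount(pp1)=2>1 -> COPY to pp2. 3 ppages; refcounts: pp0:2 pp1:1 pp2:1
Op 3: write(P0, v1, 107). refcount(pp1)=1 -> write in place. 3 ppages; refcounts: pp0:2 pp1:1 pp2:1
Op 4: write(P0, v0, 158). refcount(pp0)=2>1 -> COPY to pp3. 4 ppages; refcounts: pp0:1 pp1:1 pp2:1 pp3:1
Op 5: write(P1, v0, 171). refcount(pp0)=1 -> write in place. 4 ppages; refcounts: pp0:1 pp1:1 pp2:1 pp3:1
Op 6: write(P1, v1, 179). refcount(pp2)=1 -> write in place. 4 ppages; refcounts: pp0:1 pp1:1 pp2:1 pp3:1

Answer: 1 1 1 1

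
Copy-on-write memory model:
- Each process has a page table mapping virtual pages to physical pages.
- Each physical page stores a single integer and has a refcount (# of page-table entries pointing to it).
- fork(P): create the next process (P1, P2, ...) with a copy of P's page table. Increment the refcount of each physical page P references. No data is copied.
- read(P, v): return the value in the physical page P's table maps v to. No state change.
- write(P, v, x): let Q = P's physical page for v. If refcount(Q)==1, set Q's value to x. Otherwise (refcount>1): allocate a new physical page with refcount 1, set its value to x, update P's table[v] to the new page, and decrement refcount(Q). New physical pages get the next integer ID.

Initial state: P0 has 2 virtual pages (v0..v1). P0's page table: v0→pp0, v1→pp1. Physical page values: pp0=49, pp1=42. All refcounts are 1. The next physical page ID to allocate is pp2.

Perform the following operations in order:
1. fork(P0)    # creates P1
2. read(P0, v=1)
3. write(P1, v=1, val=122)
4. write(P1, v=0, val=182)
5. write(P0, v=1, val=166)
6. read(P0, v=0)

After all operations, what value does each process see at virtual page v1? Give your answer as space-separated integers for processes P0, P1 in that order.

Answer: 166 122

Derivation:
Op 1: fork(P0) -> P1. 2 ppages; refcounts: pp0:2 pp1:2
Op 2: read(P0, v1) -> 42. No state change.
Op 3: write(P1, v1, 122). refcount(pp1)=2>1 -> COPY to pp2. 3 ppages; refcounts: pp0:2 pp1:1 pp2:1
Op 4: write(P1, v0, 182). refcount(pp0)=2>1 -> COPY to pp3. 4 ppages; refcounts: pp0:1 pp1:1 pp2:1 pp3:1
Op 5: write(P0, v1, 166). refcount(pp1)=1 -> write in place. 4 ppages; refcounts: pp0:1 pp1:1 pp2:1 pp3:1
Op 6: read(P0, v0) -> 49. No state change.
P0: v1 -> pp1 = 166
P1: v1 -> pp2 = 122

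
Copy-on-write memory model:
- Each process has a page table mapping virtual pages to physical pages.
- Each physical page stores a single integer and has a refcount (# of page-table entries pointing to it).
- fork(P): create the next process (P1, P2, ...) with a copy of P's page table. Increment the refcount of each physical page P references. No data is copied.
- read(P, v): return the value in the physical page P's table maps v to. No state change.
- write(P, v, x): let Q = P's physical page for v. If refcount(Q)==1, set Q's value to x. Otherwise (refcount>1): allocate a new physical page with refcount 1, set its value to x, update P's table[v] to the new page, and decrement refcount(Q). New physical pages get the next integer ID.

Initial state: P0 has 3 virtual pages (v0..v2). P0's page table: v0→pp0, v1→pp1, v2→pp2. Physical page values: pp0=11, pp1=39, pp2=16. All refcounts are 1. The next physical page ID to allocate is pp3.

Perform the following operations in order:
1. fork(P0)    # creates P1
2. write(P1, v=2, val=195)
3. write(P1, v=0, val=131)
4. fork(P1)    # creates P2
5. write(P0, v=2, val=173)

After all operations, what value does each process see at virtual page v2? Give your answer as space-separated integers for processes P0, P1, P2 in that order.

Op 1: fork(P0) -> P1. 3 ppages; refcounts: pp0:2 pp1:2 pp2:2
Op 2: write(P1, v2, 195). refcount(pp2)=2>1 -> COPY to pp3. 4 ppages; refcounts: pp0:2 pp1:2 pp2:1 pp3:1
Op 3: write(P1, v0, 131). refcount(pp0)=2>1 -> COPY to pp4. 5 ppages; refcounts: pp0:1 pp1:2 pp2:1 pp3:1 pp4:1
Op 4: fork(P1) -> P2. 5 ppages; refcounts: pp0:1 pp1:3 pp2:1 pp3:2 pp4:2
Op 5: write(P0, v2, 173). refcount(pp2)=1 -> write in place. 5 ppages; refcounts: pp0:1 pp1:3 pp2:1 pp3:2 pp4:2
P0: v2 -> pp2 = 173
P1: v2 -> pp3 = 195
P2: v2 -> pp3 = 195

Answer: 173 195 195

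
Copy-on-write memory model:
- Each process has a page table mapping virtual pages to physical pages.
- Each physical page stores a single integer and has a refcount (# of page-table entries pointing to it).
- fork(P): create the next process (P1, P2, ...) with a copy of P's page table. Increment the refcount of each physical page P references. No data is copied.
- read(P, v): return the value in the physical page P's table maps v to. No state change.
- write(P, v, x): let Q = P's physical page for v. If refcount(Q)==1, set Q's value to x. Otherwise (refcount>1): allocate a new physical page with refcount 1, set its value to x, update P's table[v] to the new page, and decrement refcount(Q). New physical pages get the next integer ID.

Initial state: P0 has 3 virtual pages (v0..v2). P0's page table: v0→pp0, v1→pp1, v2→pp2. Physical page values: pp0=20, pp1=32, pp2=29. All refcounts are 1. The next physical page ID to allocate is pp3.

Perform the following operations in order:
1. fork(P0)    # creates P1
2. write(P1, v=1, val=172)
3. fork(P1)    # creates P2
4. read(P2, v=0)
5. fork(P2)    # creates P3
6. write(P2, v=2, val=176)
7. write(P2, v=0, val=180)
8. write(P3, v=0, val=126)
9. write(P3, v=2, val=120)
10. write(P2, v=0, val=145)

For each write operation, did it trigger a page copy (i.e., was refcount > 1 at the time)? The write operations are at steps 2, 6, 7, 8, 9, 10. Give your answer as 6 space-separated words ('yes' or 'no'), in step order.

Op 1: fork(P0) -> P1. 3 ppages; refcounts: pp0:2 pp1:2 pp2:2
Op 2: write(P1, v1, 172). refcount(pp1)=2>1 -> COPY to pp3. 4 ppages; refcounts: pp0:2 pp1:1 pp2:2 pp3:1
Op 3: fork(P1) -> P2. 4 ppages; refcounts: pp0:3 pp1:1 pp2:3 pp3:2
Op 4: read(P2, v0) -> 20. No state change.
Op 5: fork(P2) -> P3. 4 ppages; refcounts: pp0:4 pp1:1 pp2:4 pp3:3
Op 6: write(P2, v2, 176). refcount(pp2)=4>1 -> COPY to pp4. 5 ppages; refcounts: pp0:4 pp1:1 pp2:3 pp3:3 pp4:1
Op 7: write(P2, v0, 180). refcount(pp0)=4>1 -> COPY to pp5. 6 ppages; refcounts: pp0:3 pp1:1 pp2:3 pp3:3 pp4:1 pp5:1
Op 8: write(P3, v0, 126). refcount(pp0)=3>1 -> COPY to pp6. 7 ppages; refcounts: pp0:2 pp1:1 pp2:3 pp3:3 pp4:1 pp5:1 pp6:1
Op 9: write(P3, v2, 120). refcount(pp2)=3>1 -> COPY to pp7. 8 ppages; refcounts: pp0:2 pp1:1 pp2:2 pp3:3 pp4:1 pp5:1 pp6:1 pp7:1
Op 10: write(P2, v0, 145). refcount(pp5)=1 -> write in place. 8 ppages; refcounts: pp0:2 pp1:1 pp2:2 pp3:3 pp4:1 pp5:1 pp6:1 pp7:1

yes yes yes yes yes no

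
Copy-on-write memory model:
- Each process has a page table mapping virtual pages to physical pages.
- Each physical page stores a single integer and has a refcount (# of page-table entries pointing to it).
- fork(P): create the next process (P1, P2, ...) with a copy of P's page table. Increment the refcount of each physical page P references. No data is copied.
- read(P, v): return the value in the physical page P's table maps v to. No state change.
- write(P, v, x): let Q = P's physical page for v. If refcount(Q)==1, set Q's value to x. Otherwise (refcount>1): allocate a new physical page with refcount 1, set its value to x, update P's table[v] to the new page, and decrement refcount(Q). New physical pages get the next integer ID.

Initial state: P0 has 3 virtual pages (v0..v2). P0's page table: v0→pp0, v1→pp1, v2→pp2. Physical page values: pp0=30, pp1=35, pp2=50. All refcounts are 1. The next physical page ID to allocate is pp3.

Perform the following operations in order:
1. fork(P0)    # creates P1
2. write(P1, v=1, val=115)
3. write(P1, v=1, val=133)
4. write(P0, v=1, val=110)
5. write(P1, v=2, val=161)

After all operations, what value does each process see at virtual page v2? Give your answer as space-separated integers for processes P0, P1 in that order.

Answer: 50 161

Derivation:
Op 1: fork(P0) -> P1. 3 ppages; refcounts: pp0:2 pp1:2 pp2:2
Op 2: write(P1, v1, 115). refcount(pp1)=2>1 -> COPY to pp3. 4 ppages; refcounts: pp0:2 pp1:1 pp2:2 pp3:1
Op 3: write(P1, v1, 133). refcount(pp3)=1 -> write in place. 4 ppages; refcounts: pp0:2 pp1:1 pp2:2 pp3:1
Op 4: write(P0, v1, 110). refcount(pp1)=1 -> write in place. 4 ppages; refcounts: pp0:2 pp1:1 pp2:2 pp3:1
Op 5: write(P1, v2, 161). refcount(pp2)=2>1 -> COPY to pp4. 5 ppages; refcounts: pp0:2 pp1:1 pp2:1 pp3:1 pp4:1
P0: v2 -> pp2 = 50
P1: v2 -> pp4 = 161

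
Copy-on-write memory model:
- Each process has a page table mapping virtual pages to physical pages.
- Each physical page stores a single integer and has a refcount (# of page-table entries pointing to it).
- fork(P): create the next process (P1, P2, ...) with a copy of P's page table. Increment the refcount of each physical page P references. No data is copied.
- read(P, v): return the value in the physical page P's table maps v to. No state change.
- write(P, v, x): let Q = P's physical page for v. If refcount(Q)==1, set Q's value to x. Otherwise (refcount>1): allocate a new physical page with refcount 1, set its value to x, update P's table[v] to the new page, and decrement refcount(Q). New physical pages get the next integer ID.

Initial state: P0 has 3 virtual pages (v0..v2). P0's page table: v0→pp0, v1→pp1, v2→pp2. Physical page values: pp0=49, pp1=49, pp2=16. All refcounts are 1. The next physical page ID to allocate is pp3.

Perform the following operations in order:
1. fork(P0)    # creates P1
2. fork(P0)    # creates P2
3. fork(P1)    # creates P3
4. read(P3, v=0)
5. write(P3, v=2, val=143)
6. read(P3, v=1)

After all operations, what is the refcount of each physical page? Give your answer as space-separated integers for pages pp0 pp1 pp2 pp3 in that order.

Answer: 4 4 3 1

Derivation:
Op 1: fork(P0) -> P1. 3 ppages; refcounts: pp0:2 pp1:2 pp2:2
Op 2: fork(P0) -> P2. 3 ppages; refcounts: pp0:3 pp1:3 pp2:3
Op 3: fork(P1) -> P3. 3 ppages; refcounts: pp0:4 pp1:4 pp2:4
Op 4: read(P3, v0) -> 49. No state change.
Op 5: write(P3, v2, 143). refcount(pp2)=4>1 -> COPY to pp3. 4 ppages; refcounts: pp0:4 pp1:4 pp2:3 pp3:1
Op 6: read(P3, v1) -> 49. No state change.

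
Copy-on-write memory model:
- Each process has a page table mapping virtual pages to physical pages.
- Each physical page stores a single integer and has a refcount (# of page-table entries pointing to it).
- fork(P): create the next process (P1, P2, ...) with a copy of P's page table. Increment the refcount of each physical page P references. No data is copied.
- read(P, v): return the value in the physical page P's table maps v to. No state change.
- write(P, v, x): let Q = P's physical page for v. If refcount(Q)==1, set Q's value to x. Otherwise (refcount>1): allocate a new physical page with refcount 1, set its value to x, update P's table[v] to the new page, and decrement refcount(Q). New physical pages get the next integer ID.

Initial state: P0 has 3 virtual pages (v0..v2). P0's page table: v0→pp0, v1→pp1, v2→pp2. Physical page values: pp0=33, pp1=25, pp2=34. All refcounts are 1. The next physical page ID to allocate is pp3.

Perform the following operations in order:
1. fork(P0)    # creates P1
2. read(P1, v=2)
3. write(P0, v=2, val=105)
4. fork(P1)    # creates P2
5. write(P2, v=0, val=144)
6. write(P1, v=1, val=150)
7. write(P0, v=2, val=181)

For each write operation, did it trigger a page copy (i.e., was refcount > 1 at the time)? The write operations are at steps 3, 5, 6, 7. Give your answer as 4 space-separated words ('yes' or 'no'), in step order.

Op 1: fork(P0) -> P1. 3 ppages; refcounts: pp0:2 pp1:2 pp2:2
Op 2: read(P1, v2) -> 34. No state change.
Op 3: write(P0, v2, 105). refcount(pp2)=2>1 -> COPY to pp3. 4 ppages; refcounts: pp0:2 pp1:2 pp2:1 pp3:1
Op 4: fork(P1) -> P2. 4 ppages; refcounts: pp0:3 pp1:3 pp2:2 pp3:1
Op 5: write(P2, v0, 144). refcount(pp0)=3>1 -> COPY to pp4. 5 ppages; refcounts: pp0:2 pp1:3 pp2:2 pp3:1 pp4:1
Op 6: write(P1, v1, 150). refcount(pp1)=3>1 -> COPY to pp5. 6 ppages; refcounts: pp0:2 pp1:2 pp2:2 pp3:1 pp4:1 pp5:1
Op 7: write(P0, v2, 181). refcount(pp3)=1 -> write in place. 6 ppages; refcounts: pp0:2 pp1:2 pp2:2 pp3:1 pp4:1 pp5:1

yes yes yes no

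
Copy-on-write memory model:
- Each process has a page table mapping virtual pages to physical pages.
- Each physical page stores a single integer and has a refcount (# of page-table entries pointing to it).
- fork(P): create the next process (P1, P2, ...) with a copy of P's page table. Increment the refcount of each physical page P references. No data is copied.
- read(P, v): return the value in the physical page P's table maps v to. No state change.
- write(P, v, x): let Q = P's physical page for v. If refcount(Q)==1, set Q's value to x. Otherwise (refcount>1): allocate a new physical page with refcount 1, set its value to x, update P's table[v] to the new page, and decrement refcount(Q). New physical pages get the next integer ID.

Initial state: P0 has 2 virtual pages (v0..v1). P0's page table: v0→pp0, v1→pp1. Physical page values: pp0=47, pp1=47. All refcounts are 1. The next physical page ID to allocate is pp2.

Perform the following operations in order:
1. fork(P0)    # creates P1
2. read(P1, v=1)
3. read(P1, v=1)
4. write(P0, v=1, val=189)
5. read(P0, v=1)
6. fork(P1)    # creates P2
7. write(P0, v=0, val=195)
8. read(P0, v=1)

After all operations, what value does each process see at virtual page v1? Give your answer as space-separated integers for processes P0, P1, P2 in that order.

Answer: 189 47 47

Derivation:
Op 1: fork(P0) -> P1. 2 ppages; refcounts: pp0:2 pp1:2
Op 2: read(P1, v1) -> 47. No state change.
Op 3: read(P1, v1) -> 47. No state change.
Op 4: write(P0, v1, 189). refcount(pp1)=2>1 -> COPY to pp2. 3 ppages; refcounts: pp0:2 pp1:1 pp2:1
Op 5: read(P0, v1) -> 189. No state change.
Op 6: fork(P1) -> P2. 3 ppages; refcounts: pp0:3 pp1:2 pp2:1
Op 7: write(P0, v0, 195). refcount(pp0)=3>1 -> COPY to pp3. 4 ppages; refcounts: pp0:2 pp1:2 pp2:1 pp3:1
Op 8: read(P0, v1) -> 189. No state change.
P0: v1 -> pp2 = 189
P1: v1 -> pp1 = 47
P2: v1 -> pp1 = 47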